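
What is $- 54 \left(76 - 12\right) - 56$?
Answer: $-3512$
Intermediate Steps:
$- 54 \left(76 - 12\right) - 56 = \left(-54\right) 64 - 56 = -3456 - 56 = -3512$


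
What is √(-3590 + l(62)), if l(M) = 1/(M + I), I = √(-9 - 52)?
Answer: √((-222579 - 3590*I*√61)/(62 + I*√61)) ≈ 0.e-5 - 59.917*I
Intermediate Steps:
I = I*√61 (I = √(-61) = I*√61 ≈ 7.8102*I)
l(M) = 1/(M + I*√61)
√(-3590 + l(62)) = √(-3590 + 1/(62 + I*√61))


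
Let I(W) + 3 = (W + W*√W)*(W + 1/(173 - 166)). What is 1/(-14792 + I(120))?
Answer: 529/34919273485 + 40368*√30/34919273485 ≈ 6.3470e-6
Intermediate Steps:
I(W) = -3 + (⅐ + W)*(W + W^(3/2)) (I(W) = -3 + (W + W*√W)*(W + 1/(173 - 166)) = -3 + (W + W^(3/2))*(W + 1/7) = -3 + (W + W^(3/2))*(W + ⅐) = -3 + (W + W^(3/2))*(⅐ + W) = -3 + (⅐ + W)*(W + W^(3/2)))
1/(-14792 + I(120)) = 1/(-14792 + (-3 + 120² + 120^(5/2) + (⅐)*120 + 120^(3/2)/7)) = 1/(-14792 + (-3 + 14400 + 28800*√30 + 120/7 + (240*√30)/7)) = 1/(-14792 + (-3 + 14400 + 28800*√30 + 120/7 + 240*√30/7)) = 1/(-14792 + (100899/7 + 201840*√30/7)) = 1/(-2645/7 + 201840*√30/7)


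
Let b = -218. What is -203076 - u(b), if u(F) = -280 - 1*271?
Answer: -202525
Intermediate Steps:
u(F) = -551 (u(F) = -280 - 271 = -551)
-203076 - u(b) = -203076 - 1*(-551) = -203076 + 551 = -202525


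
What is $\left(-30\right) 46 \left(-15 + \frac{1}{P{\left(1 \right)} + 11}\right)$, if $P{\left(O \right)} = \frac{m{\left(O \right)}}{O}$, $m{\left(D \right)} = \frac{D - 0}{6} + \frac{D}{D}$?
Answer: $\frac{1502820}{73} \approx 20587.0$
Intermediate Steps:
$m{\left(D \right)} = 1 + \frac{D}{6}$ ($m{\left(D \right)} = \left(D + 0\right) \frac{1}{6} + 1 = D \frac{1}{6} + 1 = \frac{D}{6} + 1 = 1 + \frac{D}{6}$)
$P{\left(O \right)} = \frac{1 + \frac{O}{6}}{O}$
$\left(-30\right) 46 \left(-15 + \frac{1}{P{\left(1 \right)} + 11}\right) = \left(-30\right) 46 \left(-15 + \frac{1}{\frac{6 + 1}{6 \cdot 1} + 11}\right) = - 1380 \left(-15 + \frac{1}{\frac{1}{6} \cdot 1 \cdot 7 + 11}\right) = - 1380 \left(-15 + \frac{1}{\frac{7}{6} + 11}\right) = - 1380 \left(-15 + \frac{1}{\frac{73}{6}}\right) = - 1380 \left(-15 + \frac{6}{73}\right) = \left(-1380\right) \left(- \frac{1089}{73}\right) = \frac{1502820}{73}$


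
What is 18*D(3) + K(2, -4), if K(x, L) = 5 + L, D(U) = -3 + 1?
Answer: -35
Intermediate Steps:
D(U) = -2
18*D(3) + K(2, -4) = 18*(-2) + (5 - 4) = -36 + 1 = -35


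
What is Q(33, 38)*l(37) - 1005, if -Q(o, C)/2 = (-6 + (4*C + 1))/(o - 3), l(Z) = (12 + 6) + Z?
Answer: -1544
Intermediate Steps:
l(Z) = 18 + Z
Q(o, C) = -2*(-5 + 4*C)/(-3 + o) (Q(o, C) = -2*(-6 + (4*C + 1))/(o - 3) = -2*(-6 + (1 + 4*C))/(-3 + o) = -2*(-5 + 4*C)/(-3 + o))
Q(33, 38)*l(37) - 1005 = (2*(5 - 4*38)/(-3 + 33))*(18 + 37) - 1005 = (2*(5 - 152)/30)*55 - 1005 = (2*(1/30)*(-147))*55 - 1005 = -49/5*55 - 1005 = -539 - 1005 = -1544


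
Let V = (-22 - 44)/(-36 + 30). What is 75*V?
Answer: 825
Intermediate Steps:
V = 11 (V = -66/(-6) = -66*(-⅙) = 11)
75*V = 75*11 = 825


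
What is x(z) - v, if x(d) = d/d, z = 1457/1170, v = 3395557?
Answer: -3395556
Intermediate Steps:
z = 1457/1170 (z = 1457*(1/1170) = 1457/1170 ≈ 1.2453)
x(d) = 1
x(z) - v = 1 - 1*3395557 = 1 - 3395557 = -3395556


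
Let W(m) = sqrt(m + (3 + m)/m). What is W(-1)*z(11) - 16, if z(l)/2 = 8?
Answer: -16 + 16*I*sqrt(3) ≈ -16.0 + 27.713*I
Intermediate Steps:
z(l) = 16 (z(l) = 2*8 = 16)
W(m) = sqrt(m + (3 + m)/m)
W(-1)*z(11) - 16 = sqrt(1 - 1 + 3/(-1))*16 - 16 = sqrt(1 - 1 + 3*(-1))*16 - 16 = sqrt(1 - 1 - 3)*16 - 16 = sqrt(-3)*16 - 16 = (I*sqrt(3))*16 - 16 = 16*I*sqrt(3) - 16 = -16 + 16*I*sqrt(3)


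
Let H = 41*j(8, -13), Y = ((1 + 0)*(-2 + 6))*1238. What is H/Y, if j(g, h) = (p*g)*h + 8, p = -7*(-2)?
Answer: -7421/619 ≈ -11.989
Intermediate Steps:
p = 14
Y = 4952 (Y = (1*4)*1238 = 4*1238 = 4952)
j(g, h) = 8 + 14*g*h (j(g, h) = (14*g)*h + 8 = 14*g*h + 8 = 8 + 14*g*h)
H = -59368 (H = 41*(8 + 14*8*(-13)) = 41*(8 - 1456) = 41*(-1448) = -59368)
H/Y = -59368/4952 = -59368*1/4952 = -7421/619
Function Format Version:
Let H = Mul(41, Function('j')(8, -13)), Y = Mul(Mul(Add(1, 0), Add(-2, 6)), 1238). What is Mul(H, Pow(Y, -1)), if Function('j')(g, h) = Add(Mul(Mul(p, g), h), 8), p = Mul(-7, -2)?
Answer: Rational(-7421, 619) ≈ -11.989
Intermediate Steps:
p = 14
Y = 4952 (Y = Mul(Mul(1, 4), 1238) = Mul(4, 1238) = 4952)
Function('j')(g, h) = Add(8, Mul(14, g, h)) (Function('j')(g, h) = Add(Mul(Mul(14, g), h), 8) = Add(Mul(14, g, h), 8) = Add(8, Mul(14, g, h)))
H = -59368 (H = Mul(41, Add(8, Mul(14, 8, -13))) = Mul(41, Add(8, -1456)) = Mul(41, -1448) = -59368)
Mul(H, Pow(Y, -1)) = Mul(-59368, Pow(4952, -1)) = Mul(-59368, Rational(1, 4952)) = Rational(-7421, 619)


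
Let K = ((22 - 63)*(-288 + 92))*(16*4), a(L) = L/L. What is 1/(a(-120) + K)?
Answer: 1/514305 ≈ 1.9444e-6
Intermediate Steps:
a(L) = 1
K = 514304 (K = -41*(-196)*64 = 8036*64 = 514304)
1/(a(-120) + K) = 1/(1 + 514304) = 1/514305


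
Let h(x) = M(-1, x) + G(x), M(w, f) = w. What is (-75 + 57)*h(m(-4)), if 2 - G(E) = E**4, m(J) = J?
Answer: 4590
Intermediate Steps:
G(E) = 2 - E**4
h(x) = 1 - x**4 (h(x) = -1 + (2 - x**4) = 1 - x**4)
(-75 + 57)*h(m(-4)) = (-75 + 57)*(1 - 1*(-4)**4) = -18*(1 - 1*256) = -18*(1 - 256) = -18*(-255) = 4590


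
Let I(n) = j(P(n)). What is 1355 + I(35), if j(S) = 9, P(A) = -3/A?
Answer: 1364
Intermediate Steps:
I(n) = 9
1355 + I(35) = 1355 + 9 = 1364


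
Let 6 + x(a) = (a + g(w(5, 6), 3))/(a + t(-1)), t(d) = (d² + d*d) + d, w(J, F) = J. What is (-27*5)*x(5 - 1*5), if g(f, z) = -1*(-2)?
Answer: 540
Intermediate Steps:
t(d) = d + 2*d² (t(d) = (d² + d²) + d = 2*d² + d = d + 2*d²)
g(f, z) = 2
x(a) = -6 + (2 + a)/(1 + a) (x(a) = -6 + (a + 2)/(a - (1 + 2*(-1))) = -6 + (2 + a)/(a - (1 - 2)) = -6 + (2 + a)/(a - 1*(-1)) = -6 + (2 + a)/(a + 1) = -6 + (2 + a)/(1 + a))
(-27*5)*x(5 - 1*5) = (-27*5)*((-4 - 5*(5 - 1*5))/(1 + (5 - 1*5))) = -135*(-4 - 5*(5 - 5))/(1 + (5 - 5)) = -135*(-4 - 5*0)/(1 + 0) = -135*(-4 + 0)/1 = -135*(-4) = 540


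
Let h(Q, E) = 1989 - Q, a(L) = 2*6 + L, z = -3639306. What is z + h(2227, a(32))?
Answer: -3639544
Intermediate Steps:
a(L) = 12 + L
z + h(2227, a(32)) = -3639306 + (1989 - 1*2227) = -3639306 + (1989 - 2227) = -3639306 - 238 = -3639544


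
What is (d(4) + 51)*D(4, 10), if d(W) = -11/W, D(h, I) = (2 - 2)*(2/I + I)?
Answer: 0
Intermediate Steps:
D(h, I) = 0 (D(h, I) = 0*(I + 2/I) = 0)
(d(4) + 51)*D(4, 10) = (-11/4 + 51)*0 = (193/4)*0 = 0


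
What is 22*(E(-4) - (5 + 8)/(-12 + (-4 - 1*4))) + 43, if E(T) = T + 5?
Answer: 793/10 ≈ 79.300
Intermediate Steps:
E(T) = 5 + T
22*(E(-4) - (5 + 8)/(-12 + (-4 - 1*4))) + 43 = 22*((5 - 4) - (5 + 8)/(-12 + (-4 - 1*4))) + 43 = 22*(1 - 13/(-12 + (-4 - 4))) + 43 = 22*(1 - 13/(-12 - 8)) + 43 = 22*(1 - 13/(-20)) + 43 = 22*(1 - 13*(-1)/20) + 43 = 22*(1 - 1*(-13/20)) + 43 = 22*(1 + 13/20) + 43 = 22*(33/20) + 43 = 363/10 + 43 = 793/10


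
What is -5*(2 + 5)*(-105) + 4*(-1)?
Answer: 3671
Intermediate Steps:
-5*(2 + 5)*(-105) + 4*(-1) = -5*7*(-105) - 4 = -35*(-105) - 4 = 3675 - 4 = 3671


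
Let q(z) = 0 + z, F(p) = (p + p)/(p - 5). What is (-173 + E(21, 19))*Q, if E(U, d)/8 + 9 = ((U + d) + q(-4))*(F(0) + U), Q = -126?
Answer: -731178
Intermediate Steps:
F(p) = 2*p/(-5 + p) (F(p) = (2*p)/(-5 + p) = 2*p/(-5 + p))
q(z) = z
E(U, d) = -72 + 8*U*(-4 + U + d) (E(U, d) = -72 + 8*(((U + d) - 4)*(2*0/(-5 + 0) + U)) = -72 + 8*((-4 + U + d)*(2*0/(-5) + U)) = -72 + 8*((-4 + U + d)*(2*0*(-⅕) + U)) = -72 + 8*((-4 + U + d)*(0 + U)) = -72 + 8*((-4 + U + d)*U) = -72 + 8*(U*(-4 + U + d)) = -72 + 8*U*(-4 + U + d))
(-173 + E(21, 19))*Q = (-173 + (-72 - 32*21 + 8*21² + 8*21*19))*(-126) = (-173 + (-72 - 672 + 8*441 + 3192))*(-126) = (-173 + (-72 - 672 + 3528 + 3192))*(-126) = (-173 + 5976)*(-126) = 5803*(-126) = -731178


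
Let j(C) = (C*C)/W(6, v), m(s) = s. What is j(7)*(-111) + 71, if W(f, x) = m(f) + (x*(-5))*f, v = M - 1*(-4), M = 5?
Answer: 8061/88 ≈ 91.602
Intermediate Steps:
v = 9 (v = 5 - 1*(-4) = 5 + 4 = 9)
W(f, x) = f - 5*f*x (W(f, x) = f + (x*(-5))*f = f + (-5*x)*f = f - 5*f*x)
j(C) = -C**2/264 (j(C) = (C*C)/((6*(1 - 5*9))) = C**2/((6*(1 - 45))) = C**2/((6*(-44))) = C**2/(-264) = C**2*(-1/264) = -C**2/264)
j(7)*(-111) + 71 = -1/264*7**2*(-111) + 71 = -1/264*49*(-111) + 71 = -49/264*(-111) + 71 = 1813/88 + 71 = 8061/88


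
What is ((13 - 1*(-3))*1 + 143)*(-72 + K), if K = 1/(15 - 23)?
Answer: -91743/8 ≈ -11468.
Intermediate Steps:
K = -1/8 (K = 1/(-8) = -1/8 ≈ -0.12500)
((13 - 1*(-3))*1 + 143)*(-72 + K) = ((13 - 1*(-3))*1 + 143)*(-72 - 1/8) = ((13 + 3)*1 + 143)*(-577/8) = (16*1 + 143)*(-577/8) = (16 + 143)*(-577/8) = 159*(-577/8) = -91743/8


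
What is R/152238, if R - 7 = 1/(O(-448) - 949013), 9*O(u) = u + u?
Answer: 29897041/650209487547 ≈ 4.5981e-5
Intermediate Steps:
O(u) = 2*u/9 (O(u) = (u + u)/9 = (2*u)/9 = 2*u/9)
R = 59794082/8542013 (R = 7 + 1/((2/9)*(-448) - 949013) = 7 + 1/(-896/9 - 949013) = 7 + 1/(-8542013/9) = 7 - 9/8542013 = 59794082/8542013 ≈ 7.0000)
R/152238 = (59794082/8542013)/152238 = (59794082/8542013)*(1/152238) = 29897041/650209487547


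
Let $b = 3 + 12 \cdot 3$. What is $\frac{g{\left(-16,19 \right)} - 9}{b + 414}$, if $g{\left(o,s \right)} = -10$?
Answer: $- \frac{19}{453} \approx -0.041943$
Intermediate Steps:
$b = 39$ ($b = 3 + 36 = 39$)
$\frac{g{\left(-16,19 \right)} - 9}{b + 414} = \frac{-10 - 9}{39 + 414} = - \frac{19}{453}$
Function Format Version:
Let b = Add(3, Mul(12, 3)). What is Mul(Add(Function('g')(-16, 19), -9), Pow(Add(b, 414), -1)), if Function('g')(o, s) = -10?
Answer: Rational(-19, 453) ≈ -0.041943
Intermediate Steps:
b = 39 (b = Add(3, 36) = 39)
Mul(Add(Function('g')(-16, 19), -9), Pow(Add(b, 414), -1)) = Mul(Add(-10, -9), Pow(Add(39, 414), -1)) = Mul(-19, Pow(453, -1)) = Mul(-19, Rational(1, 453)) = Rational(-19, 453)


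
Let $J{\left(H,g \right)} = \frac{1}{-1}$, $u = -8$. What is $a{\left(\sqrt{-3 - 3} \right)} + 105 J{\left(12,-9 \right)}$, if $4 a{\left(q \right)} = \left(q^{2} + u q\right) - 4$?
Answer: $- \frac{215}{2} - 2 i \sqrt{6} \approx -107.5 - 4.899 i$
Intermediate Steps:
$J{\left(H,g \right)} = -1$
$a{\left(q \right)} = -1 - 2 q + \frac{q^{2}}{4}$ ($a{\left(q \right)} = \frac{\left(q^{2} - 8 q\right) - 4}{4} = \frac{-4 + q^{2} - 8 q}{4} = -1 - 2 q + \frac{q^{2}}{4}$)
$a{\left(\sqrt{-3 - 3} \right)} + 105 J{\left(12,-9 \right)} = \left(-1 - 2 \sqrt{-3 - 3} + \frac{\left(\sqrt{-3 - 3}\right)^{2}}{4}\right) + 105 \left(-1\right) = \left(-1 - 2 \sqrt{-6} + \frac{\left(\sqrt{-6}\right)^{2}}{4}\right) - 105 = \left(-1 - 2 i \sqrt{6} + \frac{\left(i \sqrt{6}\right)^{2}}{4}\right) - 105 = \left(-1 - 2 i \sqrt{6} + \frac{1}{4} \left(-6\right)\right) - 105 = \left(-1 - 2 i \sqrt{6} - \frac{3}{2}\right) - 105 = \left(- \frac{5}{2} - 2 i \sqrt{6}\right) - 105 = - \frac{215}{2} - 2 i \sqrt{6}$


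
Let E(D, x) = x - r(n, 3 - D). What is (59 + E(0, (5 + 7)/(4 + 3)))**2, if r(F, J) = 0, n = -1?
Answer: 180625/49 ≈ 3686.2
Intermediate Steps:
E(D, x) = x (E(D, x) = x - 1*0 = x + 0 = x)
(59 + E(0, (5 + 7)/(4 + 3)))**2 = (59 + (5 + 7)/(4 + 3))**2 = (59 + 12/7)**2 = (425/7)**2 = 180625/49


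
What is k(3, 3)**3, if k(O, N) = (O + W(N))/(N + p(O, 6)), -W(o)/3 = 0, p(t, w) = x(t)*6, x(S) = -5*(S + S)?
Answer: -1/205379 ≈ -4.8690e-6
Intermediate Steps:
x(S) = -10*S
p(t, w) = -60*t (p(t, w) = -10*t*6 = -60*t)
W(o) = 0 (W(o) = -3*0 = 0)
k(O, N) = O/(N - 60*O) (k(O, N) = (O + 0)/(N - 60*O) = O/(N - 60*O))
k(3, 3)**3 = (3/(3 - 60*3))**3 = (3/(3 - 180))**3 = (3/(-177))**3 = (3*(-1/177))**3 = (-1/59)**3 = -1/205379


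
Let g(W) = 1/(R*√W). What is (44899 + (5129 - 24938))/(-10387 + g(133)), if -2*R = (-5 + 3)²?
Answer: -138644429560/57397357107 + 50180*√133/57397357107 ≈ -2.4155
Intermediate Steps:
R = -2 (R = -(-5 + 3)²/2 = -½*(-2)² = -½*4 = -2)
g(W) = -1/(2*√W) (g(W) = 1/(-2*√W) = -1/(2*√W))
(44899 + (5129 - 24938))/(-10387 + g(133)) = (44899 + (5129 - 24938))/(-10387 - √133/266) = (44899 - 19809)/(-10387 - √133/266) = 25090/(-10387 - √133/266)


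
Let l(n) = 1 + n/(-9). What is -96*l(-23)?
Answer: -1024/3 ≈ -341.33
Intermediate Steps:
l(n) = 1 - n/9 (l(n) = 1 + n*(-1/9) = 1 - n/9)
-96*l(-23) = -96*(1 - 1/9*(-23)) = -96*(1 + 23/9) = -96*32/9 = -1024/3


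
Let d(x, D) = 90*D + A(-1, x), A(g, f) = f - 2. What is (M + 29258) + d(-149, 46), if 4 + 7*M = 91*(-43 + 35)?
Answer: 231997/7 ≈ 33142.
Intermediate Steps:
M = -732/7 (M = -4/7 + (91*(-43 + 35))/7 = -4/7 + (91*(-8))/7 = -4/7 + (⅐)*(-728) = -4/7 - 104 = -732/7 ≈ -104.57)
A(g, f) = -2 + f
d(x, D) = -2 + x + 90*D (d(x, D) = 90*D + (-2 + x) = -2 + x + 90*D)
(M + 29258) + d(-149, 46) = (-732/7 + 29258) + (-2 - 149 + 90*46) = 204074/7 + (-2 - 149 + 4140) = 204074/7 + 3989 = 231997/7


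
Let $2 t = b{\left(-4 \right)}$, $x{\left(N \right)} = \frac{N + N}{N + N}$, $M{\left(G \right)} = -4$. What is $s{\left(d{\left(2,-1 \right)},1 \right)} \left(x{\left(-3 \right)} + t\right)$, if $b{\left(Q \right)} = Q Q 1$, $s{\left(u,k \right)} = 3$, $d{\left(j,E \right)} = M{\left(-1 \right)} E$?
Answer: $27$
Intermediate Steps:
$d{\left(j,E \right)} = - 4 E$
$x{\left(N \right)} = 1$ ($x{\left(N \right)} = \frac{2 N}{2 N} = 2 N \frac{1}{2 N} = 1$)
$b{\left(Q \right)} = Q^{2}$ ($b{\left(Q \right)} = Q^{2} \cdot 1 = Q^{2}$)
$t = 8$ ($t = \frac{\left(-4\right)^{2}}{2} = \frac{1}{2} \cdot 16 = 8$)
$s{\left(d{\left(2,-1 \right)},1 \right)} \left(x{\left(-3 \right)} + t\right) = 3 \left(1 + 8\right) = 3 \cdot 9 = 27$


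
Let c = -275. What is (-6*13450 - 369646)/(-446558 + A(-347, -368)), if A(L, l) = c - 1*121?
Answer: 225173/223477 ≈ 1.0076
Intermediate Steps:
A(L, l) = -396 (A(L, l) = -275 - 1*121 = -275 - 121 = -396)
(-6*13450 - 369646)/(-446558 + A(-347, -368)) = (-6*13450 - 369646)/(-446558 - 396) = (-80700 - 369646)/(-446954) = -450346*(-1/446954) = 225173/223477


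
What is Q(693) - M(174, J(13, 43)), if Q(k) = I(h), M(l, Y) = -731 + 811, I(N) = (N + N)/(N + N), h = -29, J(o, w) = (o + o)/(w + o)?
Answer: -79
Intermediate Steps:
J(o, w) = 2*o/(o + w) (J(o, w) = (2*o)/(o + w) = 2*o/(o + w))
I(N) = 1 (I(N) = (2*N)/((2*N)) = (2*N)*(1/(2*N)) = 1)
M(l, Y) = 80
Q(k) = 1
Q(693) - M(174, J(13, 43)) = 1 - 1*80 = 1 - 80 = -79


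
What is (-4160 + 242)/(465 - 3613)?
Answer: 1959/1574 ≈ 1.2446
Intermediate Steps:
(-4160 + 242)/(465 - 3613) = -3918/(-3148) = -3918*(-1/3148) = 1959/1574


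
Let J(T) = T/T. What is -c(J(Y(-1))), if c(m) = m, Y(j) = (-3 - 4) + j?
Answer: -1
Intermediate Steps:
Y(j) = -7 + j
J(T) = 1
-c(J(Y(-1))) = -1*1 = -1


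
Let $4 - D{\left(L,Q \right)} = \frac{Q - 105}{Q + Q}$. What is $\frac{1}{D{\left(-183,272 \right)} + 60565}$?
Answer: $\frac{544}{32949369} \approx 1.651 \cdot 10^{-5}$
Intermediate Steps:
$D{\left(L,Q \right)} = 4 - \frac{-105 + Q}{2 Q}$ ($D{\left(L,Q \right)} = 4 - \frac{Q - 105}{Q + Q} = 4 - \frac{-105 + Q}{2 Q}$)
$\frac{1}{D{\left(-183,272 \right)} + 60565} = \frac{1}{\frac{7 \left(15 + 272\right)}{2 \cdot 272} + 60565} = \frac{1}{\frac{7}{2} \cdot \frac{1}{272} \cdot 287 + 60565} = \frac{1}{\frac{2009}{544} + 60565} = \frac{1}{\frac{32949369}{544}} = \frac{544}{32949369}$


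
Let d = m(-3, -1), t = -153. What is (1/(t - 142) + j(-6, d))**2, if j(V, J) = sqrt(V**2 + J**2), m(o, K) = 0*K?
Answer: 3129361/87025 ≈ 35.959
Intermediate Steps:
m(o, K) = 0
d = 0
j(V, J) = sqrt(J**2 + V**2)
(1/(t - 142) + j(-6, d))**2 = (1/(-153 - 142) + sqrt(0**2 + (-6)**2))**2 = (1/(-295) + sqrt(0 + 36))**2 = (-1/295 + sqrt(36))**2 = (-1/295 + 6)**2 = (1769/295)**2 = 3129361/87025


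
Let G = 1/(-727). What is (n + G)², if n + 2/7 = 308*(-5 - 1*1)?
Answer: 88471575600489/25897921 ≈ 3.4162e+6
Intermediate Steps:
n = -12938/7 (n = -2/7 + 308*(-5 - 1*1) = -2/7 + 308*(-5 - 1) = -2/7 + 308*(-6) = -2/7 - 1848 = -12938/7 ≈ -1848.3)
G = -1/727 ≈ -0.0013755
(n + G)² = (-12938/7 - 1/727)² = (-9405933/5089)² = 88471575600489/25897921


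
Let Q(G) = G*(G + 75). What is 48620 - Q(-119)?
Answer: 43384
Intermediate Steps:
Q(G) = G*(75 + G)
48620 - Q(-119) = 48620 - (-119)*(75 - 119) = 48620 - (-119)*(-44) = 48620 - 1*5236 = 48620 - 5236 = 43384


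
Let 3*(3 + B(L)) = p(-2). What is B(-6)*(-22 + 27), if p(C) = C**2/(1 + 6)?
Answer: -295/21 ≈ -14.048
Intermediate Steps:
p(C) = C**2/7
B(L) = -59/21 (B(L) = -3 + ((1/7)*(-2)**2)/3 = -3 + ((1/7)*4)/3 = -3 + (1/3)*(4/7) = -3 + 4/21 = -59/21)
B(-6)*(-22 + 27) = -59*(-22 + 27)/21 = -59/21*5 = -295/21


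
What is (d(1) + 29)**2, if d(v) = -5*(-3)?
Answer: 1936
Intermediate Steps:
d(v) = 15
(d(1) + 29)**2 = (15 + 29)**2 = 44**2 = 1936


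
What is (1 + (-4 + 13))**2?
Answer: 100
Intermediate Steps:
(1 + (-4 + 13))**2 = (1 + 9)**2 = 10**2 = 100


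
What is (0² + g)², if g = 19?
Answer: 361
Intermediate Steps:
(0² + g)² = (0² + 19)² = (0 + 19)² = 19² = 361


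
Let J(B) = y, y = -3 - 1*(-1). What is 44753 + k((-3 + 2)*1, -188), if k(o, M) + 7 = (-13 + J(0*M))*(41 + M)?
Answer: 46951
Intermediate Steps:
y = -2 (y = -3 + 1 = -2)
J(B) = -2
k(o, M) = -622 - 15*M (k(o, M) = -7 + (-13 - 2)*(41 + M) = -7 - 15*(41 + M) = -7 + (-615 - 15*M) = -622 - 15*M)
44753 + k((-3 + 2)*1, -188) = 44753 + (-622 - 15*(-188)) = 44753 + (-622 + 2820) = 44753 + 2198 = 46951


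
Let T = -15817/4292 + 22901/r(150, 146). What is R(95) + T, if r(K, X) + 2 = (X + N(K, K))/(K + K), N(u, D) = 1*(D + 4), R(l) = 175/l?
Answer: -1867681051/81548 ≈ -22903.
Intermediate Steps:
N(u, D) = 4 + D (N(u, D) = 1*(4 + D) = 4 + D)
r(K, X) = -2 + (4 + K + X)/(2*K) (r(K, X) = -2 + (X + (4 + K))/(K + K) = -2 + (4 + K + X)/((2*K)) = -2 + (4 + K + X)*(1/(2*K)) = -2 + (4 + K + X)/(2*K))
T = -98306909/4292 (T = -15817/4292 + 22901/(((½)*(4 + 146 - 3*150)/150)) = -15817*1/4292 + 22901/(((½)*(1/150)*(4 + 146 - 450))) = -15817/4292 + 22901/(((½)*(1/150)*(-300))) = -15817/4292 + 22901/(-1) = -15817/4292 + 22901*(-1) = -15817/4292 - 22901 = -98306909/4292 ≈ -22905.)
R(95) + T = 175/95 - 98306909/4292 = 175*(1/95) - 98306909/4292 = 35/19 - 98306909/4292 = -1867681051/81548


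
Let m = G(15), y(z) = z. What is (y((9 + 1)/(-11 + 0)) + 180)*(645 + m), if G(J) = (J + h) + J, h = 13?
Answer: 1355360/11 ≈ 1.2321e+5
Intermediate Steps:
G(J) = 13 + 2*J (G(J) = (J + 13) + J = (13 + J) + J = 13 + 2*J)
m = 43 (m = 13 + 2*15 = 13 + 30 = 43)
(y((9 + 1)/(-11 + 0)) + 180)*(645 + m) = ((9 + 1)/(-11 + 0) + 180)*(645 + 43) = (10/(-11) + 180)*688 = (10*(-1/11) + 180)*688 = (-10/11 + 180)*688 = (1970/11)*688 = 1355360/11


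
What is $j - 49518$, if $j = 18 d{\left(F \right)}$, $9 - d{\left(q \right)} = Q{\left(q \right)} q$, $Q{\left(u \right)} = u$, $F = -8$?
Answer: $-50508$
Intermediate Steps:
$d{\left(q \right)} = 9 - q^{2}$ ($d{\left(q \right)} = 9 - q q = 9 - q^{2}$)
$j = -990$ ($j = 18 \left(9 - \left(-8\right)^{2}\right) = 18 \left(9 - 64\right) = 18 \left(-55\right) = -990$)
$j - 49518 = -990 - 49518 = -50508$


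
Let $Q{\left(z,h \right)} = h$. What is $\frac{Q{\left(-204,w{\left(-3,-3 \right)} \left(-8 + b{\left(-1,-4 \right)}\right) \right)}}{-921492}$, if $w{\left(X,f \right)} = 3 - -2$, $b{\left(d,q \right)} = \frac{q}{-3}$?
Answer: $\frac{25}{691119} \approx 3.6173 \cdot 10^{-5}$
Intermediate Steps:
$b{\left(d,q \right)} = - \frac{q}{3}$ ($b{\left(d,q \right)} = q \left(- \frac{1}{3}\right) = - \frac{q}{3}$)
$w{\left(X,f \right)} = 5$ ($w{\left(X,f \right)} = 3 + 2 = 5$)
$\frac{Q{\left(-204,w{\left(-3,-3 \right)} \left(-8 + b{\left(-1,-4 \right)}\right) \right)}}{-921492} = \frac{5 \left(-8 - - \frac{4}{3}\right)}{-921492} = 5 \left(-8 + \frac{4}{3}\right) \left(- \frac{1}{921492}\right) = 5 \left(- \frac{20}{3}\right) \left(- \frac{1}{921492}\right) = \left(- \frac{100}{3}\right) \left(- \frac{1}{921492}\right) = \frac{25}{691119}$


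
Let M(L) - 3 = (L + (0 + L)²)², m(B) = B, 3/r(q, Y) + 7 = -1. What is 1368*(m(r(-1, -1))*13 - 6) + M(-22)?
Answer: 198570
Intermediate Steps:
r(q, Y) = -3/8 (r(q, Y) = 3/(-7 - 1) = 3/(-8) = 3*(-⅛) = -3/8)
M(L) = 3 + (L + L²)² (M(L) = 3 + (L + (0 + L)²)² = 3 + (L + L²)²)
1368*(m(r(-1, -1))*13 - 6) + M(-22) = 1368*(-3/8*13 - 6) + (3 + (-22)²*(1 - 22)²) = 1368*(-39/8 - 6) + (3 + 484*(-21)²) = 1368*(-87/8) + (3 + 484*441) = -14877 + (3 + 213444) = -14877 + 213447 = 198570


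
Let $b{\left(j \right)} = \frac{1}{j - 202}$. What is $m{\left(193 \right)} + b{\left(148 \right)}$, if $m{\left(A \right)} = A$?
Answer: $\frac{10421}{54} \approx 192.98$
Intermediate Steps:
$b{\left(j \right)} = \frac{1}{-202 + j}$
$m{\left(193 \right)} + b{\left(148 \right)} = 193 + \frac{1}{-202 + 148} = 193 + \frac{1}{-54} = 193 - \frac{1}{54} = \frac{10421}{54}$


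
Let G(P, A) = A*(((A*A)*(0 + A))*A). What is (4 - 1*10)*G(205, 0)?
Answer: 0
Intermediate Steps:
G(P, A) = A⁵ (G(P, A) = A*((A²*A)*A) = A*(A³*A) = A*A⁴ = A⁵)
(4 - 1*10)*G(205, 0) = (4 - 1*10)*0⁵ = (4 - 10)*0 = -6*0 = 0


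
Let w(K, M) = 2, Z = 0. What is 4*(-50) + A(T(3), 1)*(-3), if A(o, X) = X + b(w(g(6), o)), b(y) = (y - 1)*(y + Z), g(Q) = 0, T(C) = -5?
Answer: -209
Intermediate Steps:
b(y) = y*(-1 + y) (b(y) = (y - 1)*(y + 0) = (-1 + y)*y = y*(-1 + y))
A(o, X) = 2 + X (A(o, X) = X + 2*(-1 + 2) = X + 2*1 = X + 2 = 2 + X)
4*(-50) + A(T(3), 1)*(-3) = 4*(-50) + (2 + 1)*(-3) = -200 + 3*(-3) = -200 - 9 = -209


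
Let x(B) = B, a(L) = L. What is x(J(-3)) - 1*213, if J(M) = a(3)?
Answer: -210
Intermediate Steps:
J(M) = 3
x(J(-3)) - 1*213 = 3 - 1*213 = 3 - 213 = -210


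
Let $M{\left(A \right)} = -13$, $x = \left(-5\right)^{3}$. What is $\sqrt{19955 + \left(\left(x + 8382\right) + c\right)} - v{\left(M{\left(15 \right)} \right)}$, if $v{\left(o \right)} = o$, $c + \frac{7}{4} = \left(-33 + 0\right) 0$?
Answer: $13 + \frac{\sqrt{112841}}{2} \approx 180.96$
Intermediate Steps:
$x = -125$
$c = - \frac{7}{4}$ ($c = - \frac{7}{4} + \left(-33 + 0\right) 0 = - \frac{7}{4} - 0 = - \frac{7}{4} + 0 = - \frac{7}{4} \approx -1.75$)
$\sqrt{19955 + \left(\left(x + 8382\right) + c\right)} - v{\left(M{\left(15 \right)} \right)} = \sqrt{19955 + \left(\left(-125 + 8382\right) - \frac{7}{4}\right)} - -13 = \sqrt{19955 + \left(8257 - \frac{7}{4}\right)} + 13 = \sqrt{19955 + \frac{33021}{4}} + 13 = \sqrt{\frac{112841}{4}} + 13 = \frac{\sqrt{112841}}{2} + 13 = 13 + \frac{\sqrt{112841}}{2}$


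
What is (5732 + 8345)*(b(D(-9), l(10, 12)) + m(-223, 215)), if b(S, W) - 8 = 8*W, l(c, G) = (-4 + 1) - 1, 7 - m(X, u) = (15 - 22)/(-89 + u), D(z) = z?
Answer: -4293485/18 ≈ -2.3853e+5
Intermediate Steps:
m(X, u) = 7 + 7/(-89 + u) (m(X, u) = 7 - (15 - 22)/(-89 + u) = 7 - (-7)/(-89 + u) = 7 + 7/(-89 + u))
l(c, G) = -4 (l(c, G) = -3 - 1 = -4)
b(S, W) = 8 + 8*W
(5732 + 8345)*(b(D(-9), l(10, 12)) + m(-223, 215)) = (5732 + 8345)*((8 + 8*(-4)) + 7*(-88 + 215)/(-89 + 215)) = 14077*((8 - 32) + 7*127/126) = 14077*(-24 + 7*(1/126)*127) = 14077*(-24 + 127/18) = 14077*(-305/18) = -4293485/18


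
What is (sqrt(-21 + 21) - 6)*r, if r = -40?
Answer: 240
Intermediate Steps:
(sqrt(-21 + 21) - 6)*r = (sqrt(-21 + 21) - 6)*(-40) = (sqrt(0) - 6)*(-40) = (0 - 6)*(-40) = -6*(-40) = 240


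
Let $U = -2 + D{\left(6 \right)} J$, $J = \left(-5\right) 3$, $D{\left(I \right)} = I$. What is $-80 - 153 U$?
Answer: $13996$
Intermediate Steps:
$J = -15$
$U = -92$ ($U = -2 + 6 \left(-15\right) = -2 - 90 = -92$)
$-80 - 153 U = -80 - -14076 = -80 + 14076 = 13996$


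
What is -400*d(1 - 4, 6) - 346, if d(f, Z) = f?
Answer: 854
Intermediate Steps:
-400*d(1 - 4, 6) - 346 = -400*(1 - 4) - 346 = -400*(-3) - 346 = 1200 - 346 = 854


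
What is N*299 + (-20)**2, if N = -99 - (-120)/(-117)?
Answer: -88523/3 ≈ -29508.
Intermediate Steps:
N = -3901/39 (N = -99 - (-120)*(-1)/117 = -99 - 1*40/39 = -99 - 40/39 = -3901/39 ≈ -100.03)
N*299 + (-20)**2 = -3901/39*299 + (-20)**2 = -89723/3 + 400 = -88523/3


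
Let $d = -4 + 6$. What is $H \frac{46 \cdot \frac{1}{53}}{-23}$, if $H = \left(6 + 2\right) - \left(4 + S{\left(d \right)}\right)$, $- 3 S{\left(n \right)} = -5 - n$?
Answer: $- \frac{10}{159} \approx -0.062893$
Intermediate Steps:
$d = 2$
$S{\left(n \right)} = \frac{5}{3} + \frac{n}{3}$ ($S{\left(n \right)} = - \frac{-5 - n}{3} = \frac{5}{3} + \frac{n}{3}$)
$H = \frac{5}{3}$ ($H = \left(6 + 2\right) - \left(\frac{17}{3} + \frac{2}{3}\right) = 8 - \frac{19}{3} = \frac{5}{3} \approx 1.6667$)
$H \frac{46 \cdot \frac{1}{53}}{-23} = \frac{5 \frac{46 \cdot \frac{1}{53}}{-23}}{3} = \frac{5 \cdot 46 \cdot \frac{1}{53} \left(- \frac{1}{23}\right)}{3} = \frac{5 \cdot \frac{46}{53} \left(- \frac{1}{23}\right)}{3} = \frac{5}{3} \left(- \frac{2}{53}\right) = - \frac{10}{159}$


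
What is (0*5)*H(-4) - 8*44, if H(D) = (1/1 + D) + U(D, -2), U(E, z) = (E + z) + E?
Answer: -352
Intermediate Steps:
U(E, z) = z + 2*E
H(D) = -1 + 3*D (H(D) = (1/1 + D) + (-2 + 2*D) = (1 + D) + (-2 + 2*D) = -1 + 3*D)
(0*5)*H(-4) - 8*44 = (0*5)*(-1 + 3*(-4)) - 8*44 = 0*(-1 - 12) - 352 = 0*(-13) - 352 = 0 - 352 = -352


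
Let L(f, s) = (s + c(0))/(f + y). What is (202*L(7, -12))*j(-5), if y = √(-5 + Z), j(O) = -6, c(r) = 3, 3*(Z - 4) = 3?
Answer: 10908/7 ≈ 1558.3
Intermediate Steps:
Z = 5 (Z = 4 + (⅓)*3 = 4 + 1 = 5)
y = 0 (y = √(-5 + 5) = √0 = 0)
L(f, s) = (3 + s)/f (L(f, s) = (s + 3)/(f + 0) = (3 + s)/f)
(202*L(7, -12))*j(-5) = (202*((3 - 12)/7))*(-6) = (202*((⅐)*(-9)))*(-6) = (202*(-9/7))*(-6) = -1818/7*(-6) = 10908/7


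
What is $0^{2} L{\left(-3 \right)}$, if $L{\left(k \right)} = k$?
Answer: $0$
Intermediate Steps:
$0^{2} L{\left(-3 \right)} = 0^{2} \left(-3\right) = 0 \left(-3\right) = 0$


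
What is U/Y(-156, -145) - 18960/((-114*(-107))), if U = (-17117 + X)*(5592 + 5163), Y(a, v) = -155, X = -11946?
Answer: 127091906969/63023 ≈ 2.0166e+6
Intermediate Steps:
U = -312572565 (U = (-17117 - 11946)*(5592 + 5163) = -29063*10755 = -312572565)
U/Y(-156, -145) - 18960/((-114*(-107))) = -312572565/(-155) - 18960/((-114*(-107))) = -312572565*(-1/155) - 18960/12198 = 62514513/31 - 18960*1/12198 = 62514513/31 - 3160/2033 = 127091906969/63023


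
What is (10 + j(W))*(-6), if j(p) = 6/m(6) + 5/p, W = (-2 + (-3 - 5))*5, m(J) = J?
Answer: -327/5 ≈ -65.400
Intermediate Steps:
W = -50 (W = (-2 - 8)*5 = -10*5 = -50)
j(p) = 1 + 5/p (j(p) = 6/6 + 5/p = 6*(1/6) + 5/p = 1 + 5/p)
(10 + j(W))*(-6) = (10 + (5 - 50)/(-50))*(-6) = (10 - 1/50*(-45))*(-6) = (10 + 9/10)*(-6) = (109/10)*(-6) = -327/5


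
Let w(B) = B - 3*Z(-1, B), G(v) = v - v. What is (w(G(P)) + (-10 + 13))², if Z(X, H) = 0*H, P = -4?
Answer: 9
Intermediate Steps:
G(v) = 0
Z(X, H) = 0
w(B) = B (w(B) = B - 3*0 = B + 0 = B)
(w(G(P)) + (-10 + 13))² = (0 + (-10 + 13))² = (0 + 3)² = 3² = 9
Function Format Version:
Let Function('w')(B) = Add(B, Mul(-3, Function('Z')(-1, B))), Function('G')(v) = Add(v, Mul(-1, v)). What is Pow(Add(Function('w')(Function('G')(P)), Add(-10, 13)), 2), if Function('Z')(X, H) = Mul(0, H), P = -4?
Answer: 9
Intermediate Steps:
Function('G')(v) = 0
Function('Z')(X, H) = 0
Function('w')(B) = B (Function('w')(B) = Add(B, Mul(-3, 0)) = Add(B, 0) = B)
Pow(Add(Function('w')(Function('G')(P)), Add(-10, 13)), 2) = Pow(Add(0, Add(-10, 13)), 2) = Pow(Add(0, 3), 2) = Pow(3, 2) = 9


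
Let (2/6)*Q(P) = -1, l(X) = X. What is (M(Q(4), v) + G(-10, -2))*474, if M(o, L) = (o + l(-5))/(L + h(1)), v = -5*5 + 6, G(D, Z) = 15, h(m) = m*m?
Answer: 21962/3 ≈ 7320.7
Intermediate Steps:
h(m) = m**2
Q(P) = -3 (Q(P) = 3*(-1) = -3)
v = -19 (v = -25 + 6 = -19)
M(o, L) = (-5 + o)/(1 + L) (M(o, L) = (o - 5)/(L + 1**2) = (-5 + o)/(L + 1) = (-5 + o)/(1 + L))
(M(Q(4), v) + G(-10, -2))*474 = ((-5 - 3)/(1 - 19) + 15)*474 = (-8/(-18) + 15)*474 = (-1/18*(-8) + 15)*474 = (4/9 + 15)*474 = (139/9)*474 = 21962/3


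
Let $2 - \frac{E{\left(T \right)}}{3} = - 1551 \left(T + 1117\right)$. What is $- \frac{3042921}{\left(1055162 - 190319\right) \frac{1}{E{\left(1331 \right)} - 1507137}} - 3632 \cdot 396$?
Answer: $- \frac{1491348782889}{41183} \approx -3.6213 \cdot 10^{7}$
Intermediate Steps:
$E{\left(T \right)} = 5197407 + 4653 T$ ($E{\left(T \right)} = 6 - 3 \left(- 1551 \left(T + 1117\right)\right) = 6 - 3 \left(- 1551 \left(1117 + T\right)\right) = 6 - 3 \left(-1732467 - 1551 T\right) = 6 + \left(5197401 + 4653 T\right) = 5197407 + 4653 T$)
$- \frac{3042921}{\left(1055162 - 190319\right) \frac{1}{E{\left(1331 \right)} - 1507137}} - 3632 \cdot 396 = - \frac{3042921}{\left(1055162 - 190319\right) \frac{1}{\left(5197407 + 4653 \cdot 1331\right) - 1507137}} - 3632 \cdot 396 = - \frac{3042921}{864843 \frac{1}{\left(5197407 + 6193143\right) - 1507137}} - 1438272 = - \frac{3042921}{864843 \frac{1}{11390550 - 1507137}} - 1438272 = - \frac{3042921}{864843 \cdot \frac{1}{9883413}} - 1438272 = - \frac{3042921}{\frac{288281}{3294471}} - 1438272 = \left(-3042921\right) \frac{3294471}{288281} - 1438272 = - \frac{1432116427113}{41183} - 1438272 = - \frac{1491348782889}{41183}$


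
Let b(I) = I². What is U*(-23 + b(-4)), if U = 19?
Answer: -133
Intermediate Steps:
U*(-23 + b(-4)) = 19*(-23 + (-4)²) = 19*(-23 + 16) = 19*(-7) = -133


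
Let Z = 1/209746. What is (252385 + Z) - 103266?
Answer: 31277113775/209746 ≈ 1.4912e+5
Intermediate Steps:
Z = 1/209746 ≈ 4.7677e-6
(252385 + Z) - 103266 = (252385 + 1/209746) - 103266 = 52936744211/209746 - 103266 = 31277113775/209746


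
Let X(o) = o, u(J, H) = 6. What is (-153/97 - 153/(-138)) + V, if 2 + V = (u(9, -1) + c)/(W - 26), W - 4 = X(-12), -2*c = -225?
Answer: -903257/151708 ≈ -5.9539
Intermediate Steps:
c = 225/2 (c = -½*(-225) = 225/2 ≈ 112.50)
W = -8 (W = 4 - 12 = -8)
V = -373/68 (V = -2 + (6 + 225/2)/(-8 - 26) = -2 + (237/2)/(-34) = -2 + (237/2)*(-1/34) = -2 - 237/68 = -373/68 ≈ -5.4853)
(-153/97 - 153/(-138)) + V = (-153/97 - 153/(-138)) - 373/68 = (-153*1/97 - 153*(-1/138)) - 373/68 = (-153/97 + 51/46) - 373/68 = -2091/4462 - 373/68 = -903257/151708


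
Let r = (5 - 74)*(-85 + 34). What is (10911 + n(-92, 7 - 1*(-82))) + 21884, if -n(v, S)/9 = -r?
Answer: 64466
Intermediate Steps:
r = 3519 (r = -69*(-51) = 3519)
n(v, S) = 31671 (n(v, S) = -(-9)*3519 = -9*(-3519) = 31671)
(10911 + n(-92, 7 - 1*(-82))) + 21884 = (10911 + 31671) + 21884 = 42582 + 21884 = 64466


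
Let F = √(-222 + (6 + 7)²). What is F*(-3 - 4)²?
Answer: 49*I*√53 ≈ 356.73*I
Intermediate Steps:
F = I*√53 (F = √(-222 + 13²) = √(-222 + 169) = √(-53) = I*√53 ≈ 7.2801*I)
F*(-3 - 4)² = (I*√53)*(-3 - 4)² = (I*√53)*(-7)² = (I*√53)*49 = 49*I*√53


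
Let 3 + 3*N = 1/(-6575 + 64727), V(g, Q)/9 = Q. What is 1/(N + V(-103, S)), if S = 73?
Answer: 174456/114443137 ≈ 0.0015244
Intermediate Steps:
V(g, Q) = 9*Q
N = -174455/174456 (N = -1 + 1/(3*(-6575 + 64727)) = -1 + (⅓)/58152 = -1 + (⅓)*(1/58152) = -1 + 1/174456 = -174455/174456 ≈ -0.99999)
1/(N + V(-103, S)) = 1/(-174455/174456 + 9*73) = 1/(-174455/174456 + 657) = 1/(114443137/174456) = 174456/114443137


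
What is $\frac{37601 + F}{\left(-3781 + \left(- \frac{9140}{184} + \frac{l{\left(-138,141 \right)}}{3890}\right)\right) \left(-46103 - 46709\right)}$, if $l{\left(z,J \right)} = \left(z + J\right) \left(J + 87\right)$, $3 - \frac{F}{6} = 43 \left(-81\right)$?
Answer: $\frac{2617757995}{15904016651178} \approx 0.0001646$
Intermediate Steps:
$F = 20916$ ($F = 18 - 6 \cdot 43 \left(-81\right) = 18 - -20898 = 18 + 20898 = 20916$)
$l{\left(z,J \right)} = \left(87 + J\right) \left(J + z\right)$ ($l{\left(z,J \right)} = \left(J + z\right) \left(87 + J\right) = \left(87 + J\right) \left(J + z\right)$)
$\frac{37601 + F}{\left(-3781 + \left(- \frac{9140}{184} + \frac{l{\left(-138,141 \right)}}{3890}\right)\right) \left(-46103 - 46709\right)} = \frac{37601 + 20916}{\left(-3781 - \left(\frac{2285}{46} - \frac{141^{2} + 87 \cdot 141 + 87 \left(-138\right) + 141 \left(-138\right)}{3890}\right)\right) \left(-46103 - 46709\right)} = \frac{58517}{\left(-3781 - \left(\frac{2285}{46} - \left(19881 + 12267 - 12006 - 19458\right) \frac{1}{3890}\right)\right) \left(-92812\right)} = \frac{58517}{\left(-3781 + \left(- \frac{2285}{46} + 684 \cdot \frac{1}{3890}\right)\right) \left(-92812\right)} = \frac{58517}{\left(-3781 + \left(- \frac{2285}{46} + \frac{342}{1945}\right)\right) \left(-92812\right)} = \frac{58517}{\left(-3781 - \frac{4428593}{89470}\right) \left(-92812\right)} = \frac{58517}{\left(- \frac{342714663}{89470}\right) \left(-92812\right)} = \frac{58517}{\frac{15904016651178}{44735}} = 58517 \cdot \frac{44735}{15904016651178} = \frac{2617757995}{15904016651178}$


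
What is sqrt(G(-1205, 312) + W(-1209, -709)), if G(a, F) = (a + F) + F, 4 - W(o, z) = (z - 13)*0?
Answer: I*sqrt(577) ≈ 24.021*I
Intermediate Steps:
W(o, z) = 4 (W(o, z) = 4 - (z - 13)*0 = 4 - (-13 + z)*0 = 4 - 1*0 = 4 + 0 = 4)
G(a, F) = a + 2*F (G(a, F) = (F + a) + F = a + 2*F)
sqrt(G(-1205, 312) + W(-1209, -709)) = sqrt((-1205 + 2*312) + 4) = sqrt((-1205 + 624) + 4) = sqrt(-581 + 4) = sqrt(-577) = I*sqrt(577)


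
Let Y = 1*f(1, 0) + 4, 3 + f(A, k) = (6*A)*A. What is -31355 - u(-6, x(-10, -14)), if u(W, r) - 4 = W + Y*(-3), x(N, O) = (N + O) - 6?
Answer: -31332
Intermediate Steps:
f(A, k) = -3 + 6*A² (f(A, k) = -3 + (6*A)*A = -3 + 6*A²)
Y = 7 (Y = 1*(-3 + 6*1²) + 4 = 1*(-3 + 6*1) + 4 = 1*(-3 + 6) + 4 = 1*3 + 4 = 3 + 4 = 7)
x(N, O) = -6 + N + O
u(W, r) = -17 + W (u(W, r) = 4 + (W + 7*(-3)) = 4 + (W - 21) = 4 + (-21 + W) = -17 + W)
-31355 - u(-6, x(-10, -14)) = -31355 - (-17 - 6) = -31355 - 1*(-23) = -31355 + 23 = -31332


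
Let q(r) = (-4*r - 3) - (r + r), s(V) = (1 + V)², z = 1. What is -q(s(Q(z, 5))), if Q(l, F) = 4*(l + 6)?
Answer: 5049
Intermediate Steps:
Q(l, F) = 24 + 4*l (Q(l, F) = 4*(6 + l) = 24 + 4*l)
q(r) = -3 - 6*r (q(r) = (-3 - 4*r) - 2*r = -3 - 6*r)
-q(s(Q(z, 5))) = -(-3 - 6*(1 + (24 + 4*1))²) = -(-3 - 6*(1 + (24 + 4))²) = -(-3 - 6*(1 + 28)²) = -(-3 - 6*29²) = -(-3 - 6*841) = -(-3 - 5046) = -1*(-5049) = 5049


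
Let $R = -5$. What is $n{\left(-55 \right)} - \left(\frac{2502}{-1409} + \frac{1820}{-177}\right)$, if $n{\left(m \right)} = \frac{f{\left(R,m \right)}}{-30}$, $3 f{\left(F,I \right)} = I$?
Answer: $\frac{18957845}{1496358} \approx 12.669$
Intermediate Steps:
$f{\left(F,I \right)} = \frac{I}{3}$
$n{\left(m \right)} = - \frac{m}{90}$ ($n{\left(m \right)} = \frac{\frac{1}{3} m}{-30} = \frac{m}{3} \left(- \frac{1}{30}\right) = - \frac{m}{90}$)
$n{\left(-55 \right)} - \left(\frac{2502}{-1409} + \frac{1820}{-177}\right) = \left(- \frac{1}{90}\right) \left(-55\right) - \left(\frac{2502}{-1409} + \frac{1820}{-177}\right) = \frac{11}{18} - \left(2502 \left(- \frac{1}{1409}\right) + 1820 \left(- \frac{1}{177}\right)\right) = \frac{11}{18} - \left(- \frac{2502}{1409} - \frac{1820}{177}\right) = \frac{11}{18} - - \frac{3007234}{249393} = \frac{11}{18} + \frac{3007234}{249393} = \frac{18957845}{1496358}$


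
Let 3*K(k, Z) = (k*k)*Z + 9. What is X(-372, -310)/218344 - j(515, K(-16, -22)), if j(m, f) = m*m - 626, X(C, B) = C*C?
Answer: -7221683209/27293 ≈ -2.6460e+5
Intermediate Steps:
X(C, B) = C²
K(k, Z) = 3 + Z*k²/3 (K(k, Z) = ((k*k)*Z + 9)/3 = (k²*Z + 9)/3 = (Z*k² + 9)/3 = (9 + Z*k²)/3 = 3 + Z*k²/3)
j(m, f) = -626 + m² (j(m, f) = m² - 626 = -626 + m²)
X(-372, -310)/218344 - j(515, K(-16, -22)) = (-372)²/218344 - (-626 + 515²) = 138384*(1/218344) - (-626 + 265225) = 17298/27293 - 1*264599 = 17298/27293 - 264599 = -7221683209/27293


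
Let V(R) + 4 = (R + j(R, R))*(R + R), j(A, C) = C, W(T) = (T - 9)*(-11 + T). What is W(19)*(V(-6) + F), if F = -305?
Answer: -13200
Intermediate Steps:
W(T) = (-11 + T)*(-9 + T) (W(T) = (-9 + T)*(-11 + T) = (-11 + T)*(-9 + T))
V(R) = -4 + 4*R**2 (V(R) = -4 + (R + R)*(R + R) = -4 + (2*R)*(2*R) = -4 + 4*R**2)
W(19)*(V(-6) + F) = (99 + 19**2 - 20*19)*((-4 + 4*(-6)**2) - 305) = (99 + 361 - 380)*((-4 + 4*36) - 305) = 80*((-4 + 144) - 305) = 80*(140 - 305) = 80*(-165) = -13200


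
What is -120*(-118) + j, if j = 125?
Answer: 14285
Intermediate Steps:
-120*(-118) + j = -120*(-118) + 125 = 14160 + 125 = 14285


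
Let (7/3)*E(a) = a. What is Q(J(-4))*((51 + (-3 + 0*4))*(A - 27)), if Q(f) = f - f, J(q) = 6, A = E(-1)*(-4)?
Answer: 0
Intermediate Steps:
E(a) = 3*a/7
A = 12/7 (A = ((3/7)*(-1))*(-4) = -3/7*(-4) = 12/7 ≈ 1.7143)
Q(f) = 0
Q(J(-4))*((51 + (-3 + 0*4))*(A - 27)) = 0*((51 + (-3 + 0*4))*(12/7 - 27)) = 0*((51 + (-3 + 0))*(-177/7)) = 0*((51 - 3)*(-177/7)) = 0*(48*(-177/7)) = 0*(-8496/7) = 0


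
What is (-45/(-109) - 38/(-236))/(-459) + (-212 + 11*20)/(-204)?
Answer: -238897/5903658 ≈ -0.040466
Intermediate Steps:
(-45/(-109) - 38/(-236))/(-459) + (-212 + 11*20)/(-204) = (-45*(-1/109) - 38*(-1/236))*(-1/459) + (-212 + 220)*(-1/204) = (45/109 + 19/118)*(-1/459) + 8*(-1/204) = (7381/12862)*(-1/459) - 2/51 = -7381/5903658 - 2/51 = -238897/5903658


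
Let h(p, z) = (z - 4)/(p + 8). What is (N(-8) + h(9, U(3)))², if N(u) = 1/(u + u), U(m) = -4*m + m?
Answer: 50625/73984 ≈ 0.68427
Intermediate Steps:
U(m) = -3*m
h(p, z) = (-4 + z)/(8 + p)
N(u) = 1/(2*u)
(N(-8) + h(9, U(3)))² = ((½)/(-8) + (-4 - 3*3)/(8 + 9))² = ((½)*(-⅛) + (-4 - 9)/17)² = (-1/16 + (1/17)*(-13))² = (-1/16 - 13/17)² = (-225/272)² = 50625/73984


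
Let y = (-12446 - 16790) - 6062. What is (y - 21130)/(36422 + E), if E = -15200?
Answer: -28214/10611 ≈ -2.6589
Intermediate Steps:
y = -35298 (y = -29236 - 6062 = -35298)
(y - 21130)/(36422 + E) = (-35298 - 21130)/(36422 - 15200) = -56428/21222 = -56428*1/21222 = -28214/10611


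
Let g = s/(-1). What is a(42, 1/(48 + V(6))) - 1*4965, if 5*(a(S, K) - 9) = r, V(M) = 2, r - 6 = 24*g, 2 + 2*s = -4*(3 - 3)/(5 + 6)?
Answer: -4950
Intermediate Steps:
s = -1 (s = -1 + (-4*(3 - 3)/(5 + 6))/2 = -1 + (-0/11)/2 = -1 + (-4*0)/2 = -1 + (½)*0 = -1 + 0 = -1)
g = 1 (g = -1/(-1) = -1*(-1) = 1)
r = 30 (r = 6 + 24*1 = 6 + 24 = 30)
a(S, K) = 15 (a(S, K) = 9 + (⅕)*30 = 9 + 6 = 15)
a(42, 1/(48 + V(6))) - 1*4965 = 15 - 1*4965 = 15 - 4965 = -4950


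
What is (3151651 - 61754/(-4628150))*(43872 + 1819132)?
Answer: 13587180325869100808/2314075 ≈ 5.8715e+12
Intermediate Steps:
(3151651 - 61754/(-4628150))*(43872 + 1819132) = (3151651 - 61754*(-1/4628150))*1863004 = (3151651 + 30877/2314075)*1863004 = (7293156818702/2314075)*1863004 = 13587180325869100808/2314075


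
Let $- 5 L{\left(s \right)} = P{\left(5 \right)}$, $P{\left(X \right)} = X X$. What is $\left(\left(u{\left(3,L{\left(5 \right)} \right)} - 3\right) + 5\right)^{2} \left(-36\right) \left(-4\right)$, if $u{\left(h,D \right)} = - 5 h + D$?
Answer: $46656$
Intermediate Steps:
$P{\left(X \right)} = X^{2}$
$L{\left(s \right)} = -5$ ($L{\left(s \right)} = - \frac{5^{2}}{5} = \left(- \frac{1}{5}\right) 25 = -5$)
$u{\left(h,D \right)} = D - 5 h$
$\left(\left(u{\left(3,L{\left(5 \right)} \right)} - 3\right) + 5\right)^{2} \left(-36\right) \left(-4\right) = \left(\left(\left(-5 - 15\right) - 3\right) + 5\right)^{2} \left(-36\right) \left(-4\right) = \left(\left(-20 - 3\right) + 5\right)^{2} \left(-36\right) \left(-4\right) = \left(-23 + 5\right)^{2} \left(-36\right) \left(-4\right) = \left(-18\right)^{2} \left(-36\right) \left(-4\right) = 324 \left(-36\right) \left(-4\right) = \left(-11664\right) \left(-4\right) = 46656$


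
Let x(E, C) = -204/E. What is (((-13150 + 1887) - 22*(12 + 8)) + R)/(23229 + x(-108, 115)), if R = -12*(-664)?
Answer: -33615/209078 ≈ -0.16078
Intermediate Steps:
R = 7968
(((-13150 + 1887) - 22*(12 + 8)) + R)/(23229 + x(-108, 115)) = (((-13150 + 1887) - 22*(12 + 8)) + 7968)/(23229 - 204/(-108)) = ((-11263 - 22*20) + 7968)/(23229 - 204*(-1/108)) = ((-11263 - 440) + 7968)/(23229 + 17/9) = (-11703 + 7968)/(209078/9) = -3735*9/209078 = -33615/209078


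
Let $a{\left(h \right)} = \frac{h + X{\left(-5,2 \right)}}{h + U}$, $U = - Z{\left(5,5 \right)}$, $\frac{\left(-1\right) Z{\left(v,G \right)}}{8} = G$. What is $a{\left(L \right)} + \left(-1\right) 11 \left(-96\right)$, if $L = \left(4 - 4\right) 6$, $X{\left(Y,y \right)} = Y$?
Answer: $\frac{8447}{8} \approx 1055.9$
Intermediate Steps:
$Z{\left(v,G \right)} = - 8 G$
$L = 0$ ($L = 0 \cdot 6 = 0$)
$U = 40$ ($U = - \left(-8\right) 5 = \left(-1\right) \left(-40\right) = 40$)
$a{\left(h \right)} = \frac{-5 + h}{40 + h}$ ($a{\left(h \right)} = \frac{h - 5}{h + 40} = \frac{-5 + h}{40 + h}$)
$a{\left(L \right)} + \left(-1\right) 11 \left(-96\right) = \frac{-5 + 0}{40 + 0} + \left(-1\right) 11 \left(-96\right) = \frac{1}{40} \left(-5\right) - -1056 = \frac{1}{40} \left(-5\right) + 1056 = - \frac{1}{8} + 1056 = \frac{8447}{8}$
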